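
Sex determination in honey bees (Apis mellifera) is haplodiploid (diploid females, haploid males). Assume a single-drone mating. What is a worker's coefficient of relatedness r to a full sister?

Haplodiploid full sisters inherit their father's entire haploid genome identically (contributing 1/2) and on average half of their mother's contribution (1/2 · 1/2 = 1/4); r = 1/2 + 1/4 = 3/4.

0.75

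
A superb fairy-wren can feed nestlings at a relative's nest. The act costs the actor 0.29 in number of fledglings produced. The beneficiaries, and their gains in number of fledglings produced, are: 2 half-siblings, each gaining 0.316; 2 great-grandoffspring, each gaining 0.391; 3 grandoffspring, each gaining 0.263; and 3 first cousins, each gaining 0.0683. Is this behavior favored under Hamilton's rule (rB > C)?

Yes

Hamilton's rule: the trait is favored when the sum of r·B over every recipient exceeds the actor's cost C.
r to a half-sibling = 0.25 (half-sibs share one parent — one path of length 2: r = (1/2)^2 = 1/4).
r to a great-grandoffspring = 1/8 (three parent–offspring links: r = (1/2)^3 = 1/8).
r to a grandoffspring = 0.25 (two parent–offspring links: r = (1/2)^2 = 1/4).
r to a first cousin = 0.125 (first cousins share one grandparent pair — two paths of length 4: r = 2·(1/2)^4 = 1/8).
Summing one r·B term per recipient: 2·0.25·0.316 + 2·0.125·0.391 + 3·0.25·0.263 + 3·0.125·0.0683 = 0.4786125.
0.4786125 > 0.29: the indirect benefit exceeds the cost.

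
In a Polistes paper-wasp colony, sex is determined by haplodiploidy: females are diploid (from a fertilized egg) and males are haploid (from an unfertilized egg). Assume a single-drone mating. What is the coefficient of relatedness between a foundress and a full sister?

0.75

Haplodiploid full sisters inherit their father's entire haploid genome identically (contributing 1/2) and on average half of their mother's contribution (1/2 · 1/2 = 1/4); r = 1/2 + 1/4 = 3/4.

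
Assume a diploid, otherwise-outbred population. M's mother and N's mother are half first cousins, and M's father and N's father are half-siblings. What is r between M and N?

Wright's path rule: contributions from independent ancestry routes add.
M and N are related in two ways: half second cousins through their mothers (r = 1/64) and half first cousins through their fathers (r = 1/16).
r = 1/64 + 1/16 = 5/64 = 0.078125.

0.078125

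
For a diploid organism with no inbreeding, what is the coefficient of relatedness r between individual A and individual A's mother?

0.5

Each parent–offspring link contributes a factor of 1/2, and independent paths through distinct common ancestors add.
One parent–offspring link: r = (1/2)^1 = 1/2.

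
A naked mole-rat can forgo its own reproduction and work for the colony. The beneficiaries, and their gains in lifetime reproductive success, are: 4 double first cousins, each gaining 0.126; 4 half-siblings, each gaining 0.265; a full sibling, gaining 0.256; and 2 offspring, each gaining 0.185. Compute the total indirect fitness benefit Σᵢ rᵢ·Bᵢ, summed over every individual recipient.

r to a double first cousin = 1/4 (double first cousins share both grandparent pairs — four paths of length 4: r = 4·(1/2)^4 = 1/4).
r to a half-sibling = 0.25 (half-sibs share one parent — one path of length 2: r = (1/2)^2 = 1/4).
r to a full sibling = 1/2 (full sibs share both parents — two paths of length 2: r = 2·(1/2)^2 = 1/2).
r to an offspring = 1/2 (one parent–offspring link: r = (1/2)^1 = 1/2).
Summing one r·B term per recipient: 4·0.25·0.126 + 4·0.25·0.265 + 1·0.5·0.256 + 2·0.5·0.185 = 0.704.

0.704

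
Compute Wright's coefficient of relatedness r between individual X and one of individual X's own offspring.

Each parent–offspring link contributes a factor of 1/2, and independent paths through distinct common ancestors add.
One parent–offspring link: r = (1/2)^1 = 1/2.

0.5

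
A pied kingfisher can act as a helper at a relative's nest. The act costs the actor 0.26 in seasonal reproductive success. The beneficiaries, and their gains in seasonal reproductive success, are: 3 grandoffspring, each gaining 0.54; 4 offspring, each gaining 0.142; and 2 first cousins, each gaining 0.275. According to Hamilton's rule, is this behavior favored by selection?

Hamilton's rule: the trait is favored when the sum of r·B over every recipient exceeds the actor's cost C.
r to a grandoffspring = 1/4 (two parent–offspring links: r = (1/2)^2 = 1/4).
r to an offspring = 1/2 (one parent–offspring link: r = (1/2)^1 = 1/2).
r to a first cousin = 1/8 (first cousins share one grandparent pair — two paths of length 4: r = 2·(1/2)^4 = 1/8).
Summing one r·B term per recipient: 3·0.25·0.54 + 4·0.5·0.142 + 2·0.125·0.275 = 0.75775.
0.75775 > 0.26: the indirect benefit exceeds the cost.

Yes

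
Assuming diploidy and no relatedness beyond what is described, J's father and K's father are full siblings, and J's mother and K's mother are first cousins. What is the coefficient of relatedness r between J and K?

Independent pedigree routes through distinct common ancestors add.
J and K are related in two ways: first cousins through their fathers (r = 1/8) and second cousins through their mothers (r = 1/32).
r = 1/8 + 1/32 = 5/32 = 0.15625.

0.15625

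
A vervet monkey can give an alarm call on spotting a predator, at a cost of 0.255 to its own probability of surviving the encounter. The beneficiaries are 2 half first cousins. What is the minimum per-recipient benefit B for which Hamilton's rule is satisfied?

r to a half first cousin = 1/16 (half first cousins share one grandparent — one path of length 4: r = (1/2)^4 = 1/16).
Hamilton's rule with n recipients of equal r: n·r·B > C, so B > C/(n·r) = 0.255/(2·0.0625) = 2.04.

2.04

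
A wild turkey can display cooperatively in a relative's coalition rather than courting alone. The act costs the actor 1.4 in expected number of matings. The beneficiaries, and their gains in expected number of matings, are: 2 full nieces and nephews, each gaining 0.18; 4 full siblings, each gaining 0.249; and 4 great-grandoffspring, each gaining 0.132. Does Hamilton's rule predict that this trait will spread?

No

Hamilton's rule: the trait is favored when the sum of r·B over every recipient exceeds the actor's cost C.
r to a full niece or nephew = 1/4 (full aunt/uncle↔niece/nephew: two paths of length 3 through the shared grandparent pair: r = 2·(1/2)^3 = 1/4).
r to a full sibling = 1/2 (full sibs share both parents — two paths of length 2: r = 2·(1/2)^2 = 1/2).
r to a great-grandoffspring = 0.125 (three parent–offspring links: r = (1/2)^3 = 1/8).
Summing one r·B term per recipient: 2·0.25·0.18 + 4·0.5·0.249 + 4·0.125·0.132 = 0.654.
0.654 < 1.4: the indirect benefit is less than the cost.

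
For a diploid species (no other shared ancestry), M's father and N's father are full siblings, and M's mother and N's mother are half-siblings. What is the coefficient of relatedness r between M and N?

Wright's path rule: contributions from independent ancestry routes add.
M and N are related in two ways: first cousins through their fathers (r = 1/8) and half first cousins through their mothers (r = 1/16).
r = 1/8 + 1/16 = 3/16 = 0.1875.

0.1875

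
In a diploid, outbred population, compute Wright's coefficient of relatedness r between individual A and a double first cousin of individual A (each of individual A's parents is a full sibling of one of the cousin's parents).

0.25

Each parent–offspring link contributes a factor of 1/2, and independent paths through distinct common ancestors add.
Double first cousins share both grandparent pairs — four paths of length 4: r = 4·(1/2)^4 = 1/4.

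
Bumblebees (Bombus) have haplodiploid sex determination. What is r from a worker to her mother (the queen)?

One meiotic link between diploid queen and diploid daughter: r = 1/2.

0.5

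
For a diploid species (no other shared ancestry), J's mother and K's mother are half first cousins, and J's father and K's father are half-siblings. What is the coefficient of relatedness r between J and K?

Wright's path rule: contributions from independent ancestry routes add.
J and K are related in two ways: half second cousins through their mothers (r = 1/64) and half first cousins through their fathers (r = 1/16).
r = 1/64 + 1/16 = 0.078125.

0.078125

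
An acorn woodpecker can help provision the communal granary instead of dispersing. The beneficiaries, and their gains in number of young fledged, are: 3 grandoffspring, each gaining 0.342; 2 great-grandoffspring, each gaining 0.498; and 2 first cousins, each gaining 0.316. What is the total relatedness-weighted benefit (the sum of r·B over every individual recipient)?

r to a grandoffspring = 1/4 (two parent–offspring links: r = (1/2)^2 = 1/4).
r to a great-grandoffspring = 0.125 (three parent–offspring links: r = (1/2)^3 = 1/8).
r to a first cousin = 1/8 (first cousins share one grandparent pair — two paths of length 4: r = 2·(1/2)^4 = 1/8).
Summing one r·B term per recipient: 3·0.25·0.342 + 2·0.125·0.498 + 2·0.125·0.316 = 0.46.

0.46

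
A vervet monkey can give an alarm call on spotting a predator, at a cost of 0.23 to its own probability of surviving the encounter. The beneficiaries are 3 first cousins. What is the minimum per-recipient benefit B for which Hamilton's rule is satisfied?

r to a first cousin = 0.125 (first cousins share one grandparent pair — two paths of length 4: r = 2·(1/2)^4 = 1/8).
Hamilton's rule with n recipients of equal r: n·r·B > C, so B > C/(n·r) = 0.23/(3·0.125) = 0.6133.

0.6133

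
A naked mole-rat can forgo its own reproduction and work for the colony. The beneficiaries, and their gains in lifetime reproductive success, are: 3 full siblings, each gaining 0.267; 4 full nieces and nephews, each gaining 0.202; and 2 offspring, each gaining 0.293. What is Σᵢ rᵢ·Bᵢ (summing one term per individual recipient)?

r to a full sibling = 0.5 (full sibs share both parents — two paths of length 2: r = 2·(1/2)^2 = 1/2).
r to a full niece or nephew = 1/4 (full aunt/uncle↔niece/nephew: two paths of length 3 through the shared grandparent pair: r = 2·(1/2)^3 = 1/4).
r to an offspring = 1/2 (one parent–offspring link: r = (1/2)^1 = 1/2).
Summing one r·B term per recipient: 3·0.5·0.267 + 4·0.25·0.202 + 2·0.5·0.293 = 0.8955.

0.8955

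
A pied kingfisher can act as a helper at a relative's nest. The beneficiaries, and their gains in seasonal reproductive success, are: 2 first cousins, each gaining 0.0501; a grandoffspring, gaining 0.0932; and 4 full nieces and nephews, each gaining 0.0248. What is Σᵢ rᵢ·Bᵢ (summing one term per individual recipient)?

0.060625

r to a first cousin = 1/8 (first cousins share one grandparent pair — two paths of length 4: r = 2·(1/2)^4 = 1/8).
r to a grandoffspring = 0.25 (two parent–offspring links: r = (1/2)^2 = 1/4).
r to a full niece or nephew = 0.25 (full aunt/uncle↔niece/nephew: two paths of length 3 through the shared grandparent pair: r = 2·(1/2)^3 = 1/4).
Summing one r·B term per recipient: 2·0.125·0.0501 + 1·0.25·0.0932 + 4·0.25·0.0248 = 0.060625.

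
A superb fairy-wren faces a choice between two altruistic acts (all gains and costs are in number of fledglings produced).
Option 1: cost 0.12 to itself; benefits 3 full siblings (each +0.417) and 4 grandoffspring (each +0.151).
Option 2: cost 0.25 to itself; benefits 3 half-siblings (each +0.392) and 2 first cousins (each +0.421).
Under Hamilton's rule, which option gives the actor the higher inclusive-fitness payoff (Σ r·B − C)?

Option 1: r to a full sibling = 0.5.
Option 1: r to a grandoffspring = 0.25.
Option 1: Σ r·B − C = (3·0.5·0.417 + 4·0.25·0.151) − 0.12 = 0.6565.
Option 2: r to a half-sibling = 0.25.
Option 2: r to a first cousin = 0.125.
Option 2: Σ r·B − C = (3·0.25·0.392 + 2·0.125·0.421) − 0.25 = 0.14925.
Option 1 has the higher net inclusive-fitness payoff.

Option 1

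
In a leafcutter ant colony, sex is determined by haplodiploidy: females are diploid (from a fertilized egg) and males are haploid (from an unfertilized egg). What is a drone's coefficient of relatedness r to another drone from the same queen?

Haploid brothers each carry a random half of the queen's diploid genome, so on average they share half: r = 1/2.

0.5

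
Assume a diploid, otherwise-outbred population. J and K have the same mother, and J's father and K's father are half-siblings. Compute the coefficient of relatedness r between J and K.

Independent pedigree routes through distinct common ancestors add.
J and K are related in two ways: half-sibs through their shared mother (r = 1/4) and half first cousins through their fathers (r = 1/16).
r = 1/4 + 1/16 = 0.3125.

0.3125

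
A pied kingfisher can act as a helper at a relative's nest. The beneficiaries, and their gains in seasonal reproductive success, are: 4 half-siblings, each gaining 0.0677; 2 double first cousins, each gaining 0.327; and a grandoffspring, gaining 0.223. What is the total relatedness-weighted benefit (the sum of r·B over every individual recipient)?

r to a half-sibling = 1/4 (half-sibs share one parent — one path of length 2: r = (1/2)^2 = 1/4).
r to a double first cousin = 1/4 (double first cousins share both grandparent pairs — four paths of length 4: r = 4·(1/2)^4 = 1/4).
r to a grandoffspring = 0.25 (two parent–offspring links: r = (1/2)^2 = 1/4).
Summing one r·B term per recipient: 4·0.25·0.0677 + 2·0.25·0.327 + 1·0.25·0.223 = 0.28695.

0.28695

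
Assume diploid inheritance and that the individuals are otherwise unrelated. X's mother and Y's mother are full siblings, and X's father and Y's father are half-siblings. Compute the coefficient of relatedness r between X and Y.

With two independent routes of shared ancestry, r is the sum of the two contributions.
X and Y are related in two ways: first cousins through their mothers (r = 1/8) and half first cousins through their fathers (r = 1/16).
r = 1/8 + 1/16 = 3/16 = 0.1875.

0.1875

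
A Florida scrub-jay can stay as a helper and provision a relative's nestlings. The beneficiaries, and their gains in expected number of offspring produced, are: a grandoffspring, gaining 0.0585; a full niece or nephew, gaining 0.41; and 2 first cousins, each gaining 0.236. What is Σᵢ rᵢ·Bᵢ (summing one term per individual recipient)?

0.176125

r to a grandoffspring = 1/4 (two parent–offspring links: r = (1/2)^2 = 1/4).
r to a full niece or nephew = 1/4 (full aunt/uncle↔niece/nephew: two paths of length 3 through the shared grandparent pair: r = 2·(1/2)^3 = 1/4).
r to a first cousin = 0.125 (first cousins share one grandparent pair — two paths of length 4: r = 2·(1/2)^4 = 1/8).
Summing one r·B term per recipient: 1·0.25·0.0585 + 1·0.25·0.41 + 2·0.125·0.236 = 0.176125.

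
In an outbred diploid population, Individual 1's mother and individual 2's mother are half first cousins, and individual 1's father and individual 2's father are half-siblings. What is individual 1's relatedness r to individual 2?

Relatedness sums over independent paths through distinct common ancestors.
Individual 1 and individual 2 are related in two ways: half second cousins through their mothers (r = 1/64) and half first cousins through their fathers (r = 1/16).
r = 1/64 + 1/16 = 5/64 = 0.078125.

0.078125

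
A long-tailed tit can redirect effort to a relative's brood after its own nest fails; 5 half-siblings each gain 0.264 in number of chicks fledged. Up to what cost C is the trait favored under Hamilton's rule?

0.33

r to a half-sibling = 0.25 (half-sibs share one parent — one path of length 2: r = (1/2)^2 = 1/4).
Hamilton's rule: n·r·B > C, so the trait is favored while C < n·r·B = 5·0.25·0.264 = 0.33.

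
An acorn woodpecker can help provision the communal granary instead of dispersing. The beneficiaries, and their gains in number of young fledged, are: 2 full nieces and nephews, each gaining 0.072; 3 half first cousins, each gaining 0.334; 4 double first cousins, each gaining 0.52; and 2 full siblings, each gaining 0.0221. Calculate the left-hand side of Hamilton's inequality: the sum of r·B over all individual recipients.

r to a full niece or nephew = 1/4 (full aunt/uncle↔niece/nephew: two paths of length 3 through the shared grandparent pair: r = 2·(1/2)^3 = 1/4).
r to a half first cousin = 1/16 (half first cousins share one grandparent — one path of length 4: r = (1/2)^4 = 1/16).
r to a double first cousin = 1/4 (double first cousins share both grandparent pairs — four paths of length 4: r = 4·(1/2)^4 = 1/4).
r to a full sibling = 0.5 (full sibs share both parents — two paths of length 2: r = 2·(1/2)^2 = 1/2).
Summing one r·B term per recipient: 2·0.25·0.072 + 3·0.0625·0.334 + 4·0.25·0.52 + 2·0.5·0.0221 = 0.640725.

0.640725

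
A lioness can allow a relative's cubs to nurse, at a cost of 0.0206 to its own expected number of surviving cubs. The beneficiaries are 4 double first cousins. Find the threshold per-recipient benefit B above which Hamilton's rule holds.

0.0206

r to a double first cousin = 0.25 (double first cousins share both grandparent pairs — four paths of length 4: r = 4·(1/2)^4 = 1/4).
Hamilton's rule with n recipients of equal r: n·r·B > C, so B > C/(n·r) = 0.0206/(4·0.25) = 0.0206.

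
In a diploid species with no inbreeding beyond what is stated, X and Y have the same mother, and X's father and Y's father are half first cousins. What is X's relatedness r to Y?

Relatedness sums over independent paths through distinct common ancestors.
X and Y are related in two ways: half-sibs through their shared mother (r = 1/4) and half second cousins through their fathers (r = 1/64).
r = 1/4 + 1/64 = 0.265625.

0.265625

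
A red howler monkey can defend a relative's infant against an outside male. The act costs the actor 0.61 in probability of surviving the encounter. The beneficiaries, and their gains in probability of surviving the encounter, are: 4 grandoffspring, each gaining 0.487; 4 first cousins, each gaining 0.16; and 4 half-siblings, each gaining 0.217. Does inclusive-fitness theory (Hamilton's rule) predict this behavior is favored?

Yes

Hamilton's rule: the trait is favored when the sum of r·B over every recipient exceeds the actor's cost C.
r to a grandoffspring = 1/4 (two parent–offspring links: r = (1/2)^2 = 1/4).
r to a first cousin = 0.125 (first cousins share one grandparent pair — two paths of length 4: r = 2·(1/2)^4 = 1/8).
r to a half-sibling = 1/4 (half-sibs share one parent — one path of length 2: r = (1/2)^2 = 1/4).
Summing one r·B term per recipient: 4·0.25·0.487 + 4·0.125·0.16 + 4·0.25·0.217 = 0.784.
0.784 > 0.61: the indirect benefit exceeds the cost.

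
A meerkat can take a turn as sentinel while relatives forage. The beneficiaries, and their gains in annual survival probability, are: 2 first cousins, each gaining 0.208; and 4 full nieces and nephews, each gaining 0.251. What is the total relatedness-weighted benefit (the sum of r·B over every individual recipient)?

0.303

r to a first cousin = 1/8 (first cousins share one grandparent pair — two paths of length 4: r = 2·(1/2)^4 = 1/8).
r to a full niece or nephew = 0.25 (full aunt/uncle↔niece/nephew: two paths of length 3 through the shared grandparent pair: r = 2·(1/2)^3 = 1/4).
Summing one r·B term per recipient: 2·0.125·0.208 + 4·0.25·0.251 = 0.303.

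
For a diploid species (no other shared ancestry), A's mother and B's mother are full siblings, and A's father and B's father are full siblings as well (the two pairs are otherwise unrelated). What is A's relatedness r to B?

Relatedness sums over independent paths through distinct common ancestors.
A and B are related in two ways: first cousins through their mothers (r = 1/8) and first cousins through their fathers (r = 1/8) — i.e. double first cousins.
r = 1/8 + 1/8 = 0.25.

0.25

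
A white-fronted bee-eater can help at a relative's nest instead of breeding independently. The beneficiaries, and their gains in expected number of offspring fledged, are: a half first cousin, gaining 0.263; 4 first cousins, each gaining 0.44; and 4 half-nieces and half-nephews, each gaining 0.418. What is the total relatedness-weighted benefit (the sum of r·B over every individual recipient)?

0.4454375

r to a half first cousin = 0.0625 (half first cousins share one grandparent — one path of length 4: r = (1/2)^4 = 1/16).
r to a first cousin = 0.125 (first cousins share one grandparent pair — two paths of length 4: r = 2·(1/2)^4 = 1/8).
r to a half-niece or half-nephew = 0.125 (half-aunt/uncle↔niece/nephew: one path of length 3: r = (1/2)^3 = 1/8).
Summing one r·B term per recipient: 1·0.0625·0.263 + 4·0.125·0.44 + 4·0.125·0.418 = 0.4454375.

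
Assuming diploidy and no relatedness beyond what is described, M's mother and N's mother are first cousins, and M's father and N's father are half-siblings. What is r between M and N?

Wright's path rule: contributions from independent ancestry routes add.
M and N are related in two ways: second cousins through their mothers (r = 1/32) and half first cousins through their fathers (r = 1/16).
r = 1/32 + 1/16 = 3/32 = 0.09375.

0.09375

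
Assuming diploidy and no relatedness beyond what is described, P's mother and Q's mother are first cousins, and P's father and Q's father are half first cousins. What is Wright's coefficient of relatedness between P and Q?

0.046875

With two independent routes of shared ancestry, r is the sum of the two contributions.
P and Q are related in two ways: second cousins through their mothers (r = 1/32) and half second cousins through their fathers (r = 1/64).
r = 1/32 + 1/64 = 3/64 = 0.046875.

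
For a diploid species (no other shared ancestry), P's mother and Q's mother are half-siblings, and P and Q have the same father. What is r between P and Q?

Wright's path rule: contributions from independent ancestry routes add.
P and Q are related in two ways: half first cousins through their mothers (r = 1/16) and half-sibs through their shared father (r = 1/4).
r = 1/16 + 1/4 = 5/16 = 0.3125.

0.3125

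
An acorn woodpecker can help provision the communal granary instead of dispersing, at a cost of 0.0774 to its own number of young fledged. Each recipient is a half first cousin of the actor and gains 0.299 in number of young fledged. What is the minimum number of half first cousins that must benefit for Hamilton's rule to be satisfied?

5

r to a half first cousin = 0.0625 (half first cousins share one grandparent — one path of length 4: r = (1/2)^4 = 1/16).
Hamilton's rule: n·r·B > C  ⇒  n > C/(r·B) = 0.0774/(0.0625·0.299) = 4.142.
The smallest integer exceeding 4.142 is 5.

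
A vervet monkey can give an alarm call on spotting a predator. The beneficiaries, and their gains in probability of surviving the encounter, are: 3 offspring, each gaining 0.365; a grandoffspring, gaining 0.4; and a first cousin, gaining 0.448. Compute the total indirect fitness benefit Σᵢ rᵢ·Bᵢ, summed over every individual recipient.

0.7035

r to an offspring = 1/2 (one parent–offspring link: r = (1/2)^1 = 1/2).
r to a grandoffspring = 1/4 (two parent–offspring links: r = (1/2)^2 = 1/4).
r to a first cousin = 0.125 (first cousins share one grandparent pair — two paths of length 4: r = 2·(1/2)^4 = 1/8).
Summing one r·B term per recipient: 3·0.5·0.365 + 1·0.25·0.4 + 1·0.125·0.448 = 0.7035.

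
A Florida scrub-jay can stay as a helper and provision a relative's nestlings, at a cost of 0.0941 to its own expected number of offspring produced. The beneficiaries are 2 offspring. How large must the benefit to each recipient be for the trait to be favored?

r to an offspring = 0.5 (one parent–offspring link: r = (1/2)^1 = 1/2).
Hamilton's rule with n recipients of equal r: n·r·B > C, so B > C/(n·r) = 0.0941/(2·0.5) = 0.0941.

0.0941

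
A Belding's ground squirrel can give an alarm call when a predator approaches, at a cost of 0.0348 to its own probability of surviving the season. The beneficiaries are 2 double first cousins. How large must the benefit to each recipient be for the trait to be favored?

r to a double first cousin = 0.25 (double first cousins share both grandparent pairs — four paths of length 4: r = 4·(1/2)^4 = 1/4).
Hamilton's rule with n recipients of equal r: n·r·B > C, so B > C/(n·r) = 0.0348/(2·0.25) = 0.0696.

0.0696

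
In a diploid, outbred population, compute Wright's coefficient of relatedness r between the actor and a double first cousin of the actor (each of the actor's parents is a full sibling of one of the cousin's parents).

0.25

Each parent–offspring link contributes a factor of 1/2, and independent paths through distinct common ancestors add.
Double first cousins share both grandparent pairs — four paths of length 4: r = 4·(1/2)^4 = 1/4.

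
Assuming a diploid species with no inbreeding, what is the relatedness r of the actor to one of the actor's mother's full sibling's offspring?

0.125

Each parent–offspring link contributes a factor of 1/2, and independent paths through distinct common ancestors add.
First cousins share one grandparent pair — two paths of length 4: r = 2·(1/2)^4 = 1/8.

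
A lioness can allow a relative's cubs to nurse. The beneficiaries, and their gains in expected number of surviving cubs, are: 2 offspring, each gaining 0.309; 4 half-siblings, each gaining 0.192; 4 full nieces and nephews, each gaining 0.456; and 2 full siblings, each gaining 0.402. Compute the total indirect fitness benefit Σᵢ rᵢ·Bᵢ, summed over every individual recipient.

1.359

r to an offspring = 1/2 (one parent–offspring link: r = (1/2)^1 = 1/2).
r to a half-sibling = 1/4 (half-sibs share one parent — one path of length 2: r = (1/2)^2 = 1/4).
r to a full niece or nephew = 0.25 (full aunt/uncle↔niece/nephew: two paths of length 3 through the shared grandparent pair: r = 2·(1/2)^3 = 1/4).
r to a full sibling = 0.5 (full sibs share both parents — two paths of length 2: r = 2·(1/2)^2 = 1/2).
Summing one r·B term per recipient: 2·0.5·0.309 + 4·0.25·0.192 + 4·0.25·0.456 + 2·0.5·0.402 = 1.359.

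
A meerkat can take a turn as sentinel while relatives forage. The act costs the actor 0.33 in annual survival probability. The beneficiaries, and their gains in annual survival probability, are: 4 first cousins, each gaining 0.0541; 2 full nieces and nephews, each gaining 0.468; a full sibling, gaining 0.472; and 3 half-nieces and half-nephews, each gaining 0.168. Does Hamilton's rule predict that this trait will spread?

Hamilton's rule: the trait is favored when the sum of r·B over every recipient exceeds the actor's cost C.
r to a first cousin = 0.125 (first cousins share one grandparent pair — two paths of length 4: r = 2·(1/2)^4 = 1/8).
r to a full niece or nephew = 0.25 (full aunt/uncle↔niece/nephew: two paths of length 3 through the shared grandparent pair: r = 2·(1/2)^3 = 1/4).
r to a full sibling = 1/2 (full sibs share both parents — two paths of length 2: r = 2·(1/2)^2 = 1/2).
r to a half-niece or half-nephew = 1/8 (half-aunt/uncle↔niece/nephew: one path of length 3: r = (1/2)^3 = 1/8).
Summing one r·B term per recipient: 4·0.125·0.0541 + 2·0.25·0.468 + 1·0.5·0.472 + 3·0.125·0.168 = 0.56005.
0.56005 > 0.33: the indirect benefit exceeds the cost.

Yes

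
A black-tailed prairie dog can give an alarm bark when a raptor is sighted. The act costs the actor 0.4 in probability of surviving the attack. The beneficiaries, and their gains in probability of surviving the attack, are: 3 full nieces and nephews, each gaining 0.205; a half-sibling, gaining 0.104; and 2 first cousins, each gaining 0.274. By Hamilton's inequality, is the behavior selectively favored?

No

Hamilton's rule: the trait is favored when the sum of r·B over every recipient exceeds the actor's cost C.
r to a full niece or nephew = 1/4 (full aunt/uncle↔niece/nephew: two paths of length 3 through the shared grandparent pair: r = 2·(1/2)^3 = 1/4).
r to a half-sibling = 1/4 (half-sibs share one parent — one path of length 2: r = (1/2)^2 = 1/4).
r to a first cousin = 0.125 (first cousins share one grandparent pair — two paths of length 4: r = 2·(1/2)^4 = 1/8).
Summing one r·B term per recipient: 3·0.25·0.205 + 1·0.25·0.104 + 2·0.125·0.274 = 0.24825.
0.24825 < 0.4: the indirect benefit is less than the cost.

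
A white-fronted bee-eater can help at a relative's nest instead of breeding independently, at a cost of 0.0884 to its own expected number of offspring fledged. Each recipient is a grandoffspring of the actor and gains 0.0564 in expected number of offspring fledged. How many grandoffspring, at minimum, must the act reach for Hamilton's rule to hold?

7

r to a grandoffspring = 1/4 (two parent–offspring links: r = (1/2)^2 = 1/4).
Hamilton's rule: n·r·B > C  ⇒  n > C/(r·B) = 0.0884/(0.25·0.0564) = 6.27.
The smallest integer exceeding 6.27 is 7.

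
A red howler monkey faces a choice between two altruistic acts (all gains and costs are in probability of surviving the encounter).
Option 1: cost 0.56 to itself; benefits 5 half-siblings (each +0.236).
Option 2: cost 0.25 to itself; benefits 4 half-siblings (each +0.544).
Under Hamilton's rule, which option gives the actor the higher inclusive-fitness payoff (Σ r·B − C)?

Option 2

Option 1: r to a half-sibling = 0.25.
Option 1: Σ r·B − C = (5·0.25·0.236) − 0.56 = -0.265.
Option 2: r to a half-sibling = 0.25.
Option 2: Σ r·B − C = (4·0.25·0.544) − 0.25 = 0.294.
Option 2 has the higher net inclusive-fitness payoff.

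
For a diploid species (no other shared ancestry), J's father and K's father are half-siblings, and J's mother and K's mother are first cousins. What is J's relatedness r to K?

0.09375

With two independent routes of shared ancestry, r is the sum of the two contributions.
J and K are related in two ways: half first cousins through their fathers (r = 1/16) and second cousins through their mothers (r = 1/32).
r = 1/16 + 1/32 = 0.09375.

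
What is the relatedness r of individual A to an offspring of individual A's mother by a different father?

Each parent–offspring link contributes a factor of 1/2, and independent paths through distinct common ancestors add.
Half-sibs share one parent — one path of length 2: r = (1/2)^2 = 1/4.

0.25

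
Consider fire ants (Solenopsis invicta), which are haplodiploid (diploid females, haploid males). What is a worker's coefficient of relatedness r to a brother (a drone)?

0.25

Her haploid brother carries none of their father's genes and a random half of their mother's genome; that half matches the maternal half of her own genome with probability 1/2: r = 1/2 · 1/2 = 1/4.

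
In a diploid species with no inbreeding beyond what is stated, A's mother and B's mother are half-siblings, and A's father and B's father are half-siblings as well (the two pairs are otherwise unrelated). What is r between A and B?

0.125

Relatedness sums over independent paths through distinct common ancestors.
A and B are related in two ways: half first cousins through their mothers (r = 1/16) and half first cousins through their fathers (r = 1/16).
r = 1/16 + 1/16 = 0.125.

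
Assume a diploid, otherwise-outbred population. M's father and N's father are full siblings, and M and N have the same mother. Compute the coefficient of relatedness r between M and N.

0.375

With two independent routes of shared ancestry, r is the sum of the two contributions.
M and N are related in two ways: first cousins through their fathers (r = 1/8) and half-sibs through their shared mother (r = 1/4).
r = 1/8 + 1/4 = 3/8 = 0.375.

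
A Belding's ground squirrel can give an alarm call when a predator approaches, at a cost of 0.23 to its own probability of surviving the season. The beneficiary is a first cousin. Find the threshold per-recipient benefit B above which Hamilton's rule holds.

r to a first cousin = 0.125 (first cousins share one grandparent pair — two paths of length 4: r = 2·(1/2)^4 = 1/8).
Hamilton's rule with n recipients of equal r: n·r·B > C, so B > C/(n·r) = 0.23/(1·0.125) = 1.84.

1.84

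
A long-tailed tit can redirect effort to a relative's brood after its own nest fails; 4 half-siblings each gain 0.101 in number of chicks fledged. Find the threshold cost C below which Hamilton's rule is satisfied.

r to a half-sibling = 0.25 (half-sibs share one parent — one path of length 2: r = (1/2)^2 = 1/4).
Hamilton's rule: n·r·B > C, so the trait is favored while C < n·r·B = 4·0.25·0.101 = 0.101.

0.101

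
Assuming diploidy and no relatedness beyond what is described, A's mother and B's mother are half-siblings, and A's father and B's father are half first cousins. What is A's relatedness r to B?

Independent pedigree routes through distinct common ancestors add.
A and B are related in two ways: half first cousins through their mothers (r = 1/16) and half second cousins through their fathers (r = 1/64).
r = 1/16 + 1/64 = 5/64 = 0.078125.

0.078125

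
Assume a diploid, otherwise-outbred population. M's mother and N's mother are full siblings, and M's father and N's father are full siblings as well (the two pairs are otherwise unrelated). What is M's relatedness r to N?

Wright's path rule: contributions from independent ancestry routes add.
M and N are related in two ways: first cousins through their mothers (r = 1/8) and first cousins through their fathers (r = 1/8) — i.e. double first cousins.
r = 1/8 + 1/8 = 0.25.

0.25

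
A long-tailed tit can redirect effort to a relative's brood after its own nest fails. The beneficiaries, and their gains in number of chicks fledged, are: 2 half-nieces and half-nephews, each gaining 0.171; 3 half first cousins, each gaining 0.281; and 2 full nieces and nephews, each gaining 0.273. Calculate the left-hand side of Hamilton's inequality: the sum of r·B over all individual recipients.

0.2319375

r to a half-niece or half-nephew = 0.125 (half-aunt/uncle↔niece/nephew: one path of length 3: r = (1/2)^3 = 1/8).
r to a half first cousin = 1/16 (half first cousins share one grandparent — one path of length 4: r = (1/2)^4 = 1/16).
r to a full niece or nephew = 1/4 (full aunt/uncle↔niece/nephew: two paths of length 3 through the shared grandparent pair: r = 2·(1/2)^3 = 1/4).
Summing one r·B term per recipient: 2·0.125·0.171 + 3·0.0625·0.281 + 2·0.25·0.273 = 0.2319375.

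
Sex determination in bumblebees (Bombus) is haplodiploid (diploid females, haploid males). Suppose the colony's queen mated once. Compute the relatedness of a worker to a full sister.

Haplodiploid full sisters inherit their father's entire haploid genome identically (contributing 1/2) and on average half of their mother's contribution (1/2 · 1/2 = 1/4); r = 1/2 + 1/4 = 3/4.

0.75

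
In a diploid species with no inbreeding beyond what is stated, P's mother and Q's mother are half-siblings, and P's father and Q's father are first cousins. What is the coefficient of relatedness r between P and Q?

0.09375

Relatedness sums over independent paths through distinct common ancestors.
P and Q are related in two ways: half first cousins through their mothers (r = 1/16) and second cousins through their fathers (r = 1/32).
r = 1/16 + 1/32 = 3/32 = 0.09375.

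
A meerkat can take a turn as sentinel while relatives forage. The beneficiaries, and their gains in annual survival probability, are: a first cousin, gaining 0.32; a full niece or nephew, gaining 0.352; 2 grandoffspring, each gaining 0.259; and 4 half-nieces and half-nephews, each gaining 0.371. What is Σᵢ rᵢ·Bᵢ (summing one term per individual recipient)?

0.443

r to a first cousin = 1/8 (first cousins share one grandparent pair — two paths of length 4: r = 2·(1/2)^4 = 1/8).
r to a full niece or nephew = 0.25 (full aunt/uncle↔niece/nephew: two paths of length 3 through the shared grandparent pair: r = 2·(1/2)^3 = 1/4).
r to a grandoffspring = 1/4 (two parent–offspring links: r = (1/2)^2 = 1/4).
r to a half-niece or half-nephew = 0.125 (half-aunt/uncle↔niece/nephew: one path of length 3: r = (1/2)^3 = 1/8).
Summing one r·B term per recipient: 1·0.125·0.32 + 1·0.25·0.352 + 2·0.25·0.259 + 4·0.125·0.371 = 0.443.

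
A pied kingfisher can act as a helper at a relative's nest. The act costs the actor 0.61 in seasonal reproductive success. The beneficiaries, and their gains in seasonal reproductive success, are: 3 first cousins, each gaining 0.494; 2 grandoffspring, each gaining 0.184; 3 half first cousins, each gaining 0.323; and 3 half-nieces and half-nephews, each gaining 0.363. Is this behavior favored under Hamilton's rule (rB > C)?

No

Hamilton's rule: the trait is favored when the sum of r·B over every recipient exceeds the actor's cost C.
r to a first cousin = 1/8 (first cousins share one grandparent pair — two paths of length 4: r = 2·(1/2)^4 = 1/8).
r to a grandoffspring = 0.25 (two parent–offspring links: r = (1/2)^2 = 1/4).
r to a half first cousin = 1/16 (half first cousins share one grandparent — one path of length 4: r = (1/2)^4 = 1/16).
r to a half-niece or half-nephew = 1/8 (half-aunt/uncle↔niece/nephew: one path of length 3: r = (1/2)^3 = 1/8).
Summing one r·B term per recipient: 3·0.125·0.494 + 2·0.25·0.184 + 3·0.0625·0.323 + 3·0.125·0.363 = 0.4739375.
0.4739375 < 0.61: the indirect benefit is less than the cost.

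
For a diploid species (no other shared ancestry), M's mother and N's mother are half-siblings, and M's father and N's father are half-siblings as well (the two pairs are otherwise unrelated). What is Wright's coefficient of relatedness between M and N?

Wright's path rule: contributions from independent ancestry routes add.
M and N are related in two ways: half first cousins through their mothers (r = 1/16) and half first cousins through their fathers (r = 1/16).
r = 1/16 + 1/16 = 1/8 = 0.125.

0.125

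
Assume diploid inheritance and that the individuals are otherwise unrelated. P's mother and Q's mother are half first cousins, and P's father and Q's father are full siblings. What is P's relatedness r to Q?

With two independent routes of shared ancestry, r is the sum of the two contributions.
P and Q are related in two ways: half second cousins through their mothers (r = 1/64) and first cousins through their fathers (r = 1/8).
r = 1/64 + 1/8 = 0.140625.

0.140625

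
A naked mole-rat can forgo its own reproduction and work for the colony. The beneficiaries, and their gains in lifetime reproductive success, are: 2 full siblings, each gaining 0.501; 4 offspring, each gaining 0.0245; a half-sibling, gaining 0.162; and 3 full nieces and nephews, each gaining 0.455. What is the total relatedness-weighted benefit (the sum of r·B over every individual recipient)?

r to a full sibling = 1/2 (full sibs share both parents — two paths of length 2: r = 2·(1/2)^2 = 1/2).
r to an offspring = 1/2 (one parent–offspring link: r = (1/2)^1 = 1/2).
r to a half-sibling = 0.25 (half-sibs share one parent — one path of length 2: r = (1/2)^2 = 1/4).
r to a full niece or nephew = 0.25 (full aunt/uncle↔niece/nephew: two paths of length 3 through the shared grandparent pair: r = 2·(1/2)^3 = 1/4).
Summing one r·B term per recipient: 2·0.5·0.501 + 4·0.5·0.0245 + 1·0.25·0.162 + 3·0.25·0.455 = 0.93175.

0.93175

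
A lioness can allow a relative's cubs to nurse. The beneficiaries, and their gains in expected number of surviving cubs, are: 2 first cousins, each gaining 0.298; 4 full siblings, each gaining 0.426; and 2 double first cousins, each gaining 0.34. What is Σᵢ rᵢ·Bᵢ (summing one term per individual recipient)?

r to a first cousin = 0.125 (first cousins share one grandparent pair — two paths of length 4: r = 2·(1/2)^4 = 1/8).
r to a full sibling = 1/2 (full sibs share both parents — two paths of length 2: r = 2·(1/2)^2 = 1/2).
r to a double first cousin = 0.25 (double first cousins share both grandparent pairs — four paths of length 4: r = 4·(1/2)^4 = 1/4).
Summing one r·B term per recipient: 2·0.125·0.298 + 4·0.5·0.426 + 2·0.25·0.34 = 1.0965.

1.0965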